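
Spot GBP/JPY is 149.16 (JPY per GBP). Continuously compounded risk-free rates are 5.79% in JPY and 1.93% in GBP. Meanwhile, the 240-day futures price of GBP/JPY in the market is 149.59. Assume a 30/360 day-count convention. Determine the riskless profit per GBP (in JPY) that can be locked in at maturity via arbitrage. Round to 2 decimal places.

3.46 per GBP (in JPY)

Fair futures: F* = S·e^(carry·T), with carry = (r_JPY − r_GBP) = 0.0579 − 0.0193 = 0.0386
F* = 149.16 · e^(0.0386 × 240/360) = 149.16 · e^0.025733 = 149.16 × 1.026067 = 153.0482
Market 149.59 < fair 153.0482: forward underpriced → reverse cash-and-carry (short spot, go long the forward).
At maturity, profit = |F_mkt − F*| = |149.59 − 153.0482| = 3.46 per GBP (in JPY)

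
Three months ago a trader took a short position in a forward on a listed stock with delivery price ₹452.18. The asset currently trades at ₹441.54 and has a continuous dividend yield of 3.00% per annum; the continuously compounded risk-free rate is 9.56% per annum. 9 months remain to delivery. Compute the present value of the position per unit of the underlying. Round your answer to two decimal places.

Current fair forward for the remaining 9 months: F = S·e^((r − q)·T), (r − q) = 0.0956 − 0.0300 = 0.0656
F = 441.54 · e^(0.0656 × 9/12) = 441.54 × 1.050430 = 463.8069
Value of long forward = (F − K)·e^(−rT) = (463.8069 − 452.18) · e^(−0.0956·9/12)
= 11.6269 × 0.930810 = 10.82
Short position value = −(long value) = -₹10.82

-₹10.82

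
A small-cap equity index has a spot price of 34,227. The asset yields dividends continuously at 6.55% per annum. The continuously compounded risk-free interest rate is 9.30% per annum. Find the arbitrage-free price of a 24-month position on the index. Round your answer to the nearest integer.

36,162

F = S·e^((r − q)T) = 34227 · e^((0.0930 − 0.0655) × 24/12)
= 34227 · e^0.055000 = 34227 × 1.056541
F = 36,162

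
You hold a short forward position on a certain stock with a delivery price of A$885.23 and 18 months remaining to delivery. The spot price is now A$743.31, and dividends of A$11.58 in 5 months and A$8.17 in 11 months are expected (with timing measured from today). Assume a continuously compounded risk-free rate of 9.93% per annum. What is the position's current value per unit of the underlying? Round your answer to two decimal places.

PV(remaining dividends) I = 11.58·e^(−0.0993·5/12) + 8.17·e^(−0.0993·11/12) = 18.5698
Current forward F = (S − I)·e^(rT) = (743.31 − 18.5698)·e^(0.0993·18/12) = 724.7402 × 1.160615 = 841.1443
Value (long) = (F − K)·e^(−rT) = (841.1443 − 885.23) × 0.861612 = -37.9848
Short position value = −(long value) = A$37.98

A$37.98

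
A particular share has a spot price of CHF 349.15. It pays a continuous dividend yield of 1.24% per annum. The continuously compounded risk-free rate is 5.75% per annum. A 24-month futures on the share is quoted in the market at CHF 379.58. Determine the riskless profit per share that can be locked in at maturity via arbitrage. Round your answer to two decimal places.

Fair futures: F* = S·e^(carry·T), with carry = (r − q) = 0.0575 − 0.0124 = 0.0451
F* = 349.15 · e^(0.0451 × 24/12) = 349.15 · e^0.090200 = 349.15 × 1.094393 = CHF 382.1073
Market CHF 379.58 < fair CHF 382.1073: forward underpriced → reverse cash-and-carry (short spot, go long the forward).
At maturity, profit = |F_mkt − F*| = |379.58 − 382.1073| = CHF 2.53 per share

CHF 2.53 per share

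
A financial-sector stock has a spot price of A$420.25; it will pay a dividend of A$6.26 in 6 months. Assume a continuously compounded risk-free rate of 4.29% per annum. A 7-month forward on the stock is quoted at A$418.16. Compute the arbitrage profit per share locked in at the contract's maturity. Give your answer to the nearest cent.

A$6.46 per share

PV(dividends) I = 6.26·e^(−0.0429·6/12) = 6.1272
Fair forward F* = (S − I)·e^(rT) = (420.25 − 6.1272)·e^0.025025 = 414.1228 × 1.025341 = 424.6171
Market A$418.16 < fair 424.6171: forward underpriced → reverse cash-and-carry (short the stock, invest proceeds at r, pay the dividends, go long the forward).
Profit at T = |F_mkt − F*| = |418.16 − 424.6171| = A$6.46 per share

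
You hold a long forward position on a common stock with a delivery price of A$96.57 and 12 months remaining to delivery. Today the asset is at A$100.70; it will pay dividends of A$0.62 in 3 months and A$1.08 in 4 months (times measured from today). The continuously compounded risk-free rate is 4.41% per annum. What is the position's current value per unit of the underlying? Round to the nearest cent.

PV(remaining dividends) I = 0.62·e^(−0.0441·3/12) + 1.08·e^(−0.0441·4/12) = 1.6774
Current forward F = (S − I)·e^(rT) = (100.70 − 1.6774)·e^(0.0441·12/12) = 99.0226 × 1.045087 = 103.4872
Value (long) = (F − K)·e^(−rT) = (103.4872 − 96.57) × 0.956858 = 6.6188
Value = A$6.62

A$6.62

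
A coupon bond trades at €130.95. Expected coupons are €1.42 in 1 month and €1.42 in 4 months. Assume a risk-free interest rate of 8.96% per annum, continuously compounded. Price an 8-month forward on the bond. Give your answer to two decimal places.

PV(coupons) I = 1.42·e^(−0.0896·1/12) + 1.42·e^(−0.0896·4/12)
I = 1.4094 + 1.3782 = 2.7876
F = (S − I)·e^(rT) = (130.95 − 2.7876) · e^(0.0896·8/12)
= 128.1624 · e^0.059733 = 128.1624 × 1.061553 = €136.05

€136.05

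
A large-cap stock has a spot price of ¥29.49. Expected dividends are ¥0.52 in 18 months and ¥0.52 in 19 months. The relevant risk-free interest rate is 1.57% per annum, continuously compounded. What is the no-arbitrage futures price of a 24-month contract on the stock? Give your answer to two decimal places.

¥29.38

PV(dividends) I = 0.52·e^(−0.0157·18/12) + 0.52·e^(−0.0157·19/12)
I = 0.5079 + 0.5072 = 1.0151
F = (S − I)·e^(rT) = (29.49 − 1.0151) · e^(0.0157·24/12)
= 28.4749 · e^0.031400 = 28.4749 × 1.031898 = ¥29.38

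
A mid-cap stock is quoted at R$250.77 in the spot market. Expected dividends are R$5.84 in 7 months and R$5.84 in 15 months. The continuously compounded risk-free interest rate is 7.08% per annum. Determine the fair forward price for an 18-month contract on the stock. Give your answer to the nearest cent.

PV(dividends) I = 5.84·e^(−0.0708·7/12) + 5.84·e^(−0.0708·15/12)
I = 5.6037 + 5.3454 = 10.9491
F = (S − I)·e^(rT) = (250.77 − 10.9491) · e^(0.0708·18/12)
= 239.8209 · e^0.106200 = 239.8209 × 1.112044 = R$266.69

R$266.69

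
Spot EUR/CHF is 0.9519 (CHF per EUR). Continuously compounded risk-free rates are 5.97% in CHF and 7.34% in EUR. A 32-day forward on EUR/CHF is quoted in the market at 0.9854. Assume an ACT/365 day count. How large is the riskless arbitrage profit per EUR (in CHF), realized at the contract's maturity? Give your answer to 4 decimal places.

Fair forward: F* = S·e^(carry·T), with carry = (r_CHF − r_EUR) = 0.0597 − 0.0734 = -0.0137
F* = 0.9519 · e^(-0.0137 × 32/365) = 0.9519 · e^-0.001201 = 0.9519 × 0.998800 = 0.9508
Market 0.9854 > fair 0.9508: forward overpriced → cash-and-carry (buy spot, short the forward).
At maturity, profit = |F_mkt − F*| = |0.9854 − 0.9508| = 0.0346 per EUR (in CHF)

0.0346 per EUR (in CHF)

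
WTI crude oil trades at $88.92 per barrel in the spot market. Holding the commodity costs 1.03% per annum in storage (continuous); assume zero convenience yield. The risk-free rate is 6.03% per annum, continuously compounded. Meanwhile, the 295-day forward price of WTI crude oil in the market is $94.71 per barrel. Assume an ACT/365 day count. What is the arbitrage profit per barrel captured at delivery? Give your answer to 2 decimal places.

$0.57 per barrel

Fair forward: F* = S·e^(carry·T), with carry = (r + u) = 0.0603 + 0.0103 = 0.0706
F* = 88.92 · e^(0.0706 × 295/365) = 88.92 · e^0.057060 = 88.92 × 1.058719 = $94.1413
Market $94.71 > fair $94.1413: forward overpriced → cash-and-carry (buy spot, short the forward).
At maturity, profit = |F_mkt − F*| = |94.71 − 94.1413| = $0.57 per barrel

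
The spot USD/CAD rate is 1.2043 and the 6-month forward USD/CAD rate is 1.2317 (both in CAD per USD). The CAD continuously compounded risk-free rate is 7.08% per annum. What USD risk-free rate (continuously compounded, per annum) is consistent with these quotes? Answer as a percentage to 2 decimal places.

F = S·e^((r_CAD − r_USD)T) ⇒ r_USD = r_CAD − ln(F/S)/T
ln(1.2317/1.2043) = 0.022497; /(6/12) = 0.044994
r_USD = 0.0708 − 0.044994 = 0.025806
r_USD = 2.58%

2.58%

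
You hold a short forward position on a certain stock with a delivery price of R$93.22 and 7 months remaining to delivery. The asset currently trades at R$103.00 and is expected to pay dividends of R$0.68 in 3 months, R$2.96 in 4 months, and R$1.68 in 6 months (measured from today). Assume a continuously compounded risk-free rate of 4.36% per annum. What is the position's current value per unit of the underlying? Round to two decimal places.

PV(remaining dividends) I = 0.68·e^(−0.0436·3/12) + 2.96·e^(−0.0436·4/12) + 1.68·e^(−0.0436·6/12) = 5.2337
Current forward F = (S − I)·e^(rT) = (103.00 − 5.2337)·e^(0.0436·7/12) = 97.7663 × 1.025760 = 100.2848
Value (long) = (F − K)·e^(−rT) = (100.2848 − 93.22) × 0.974887 = 6.8874
Short position value = −(long value) = -R$6.89

-R$6.89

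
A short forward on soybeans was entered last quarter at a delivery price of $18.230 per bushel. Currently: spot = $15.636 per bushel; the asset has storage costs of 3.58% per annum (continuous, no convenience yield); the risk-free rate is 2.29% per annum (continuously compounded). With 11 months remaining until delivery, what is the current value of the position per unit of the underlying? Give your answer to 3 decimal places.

$1.694 per bushel

Current fair forward for the remaining 11 months: F = S·e^((r + u)·T), (r + u) = 0.0229 + 0.0358 = 0.0587
F = 15.636 · e^(0.0587 × 11/12) = 15.636 × 1.055282 = 16.5004
Value of long forward = (F − K)·e^(−rT) = (16.5004 − 18.230) · e^(−0.0229·11/12)
= -1.7296 × 0.979227 = -1.694
Short position value = −(long value) = $1.694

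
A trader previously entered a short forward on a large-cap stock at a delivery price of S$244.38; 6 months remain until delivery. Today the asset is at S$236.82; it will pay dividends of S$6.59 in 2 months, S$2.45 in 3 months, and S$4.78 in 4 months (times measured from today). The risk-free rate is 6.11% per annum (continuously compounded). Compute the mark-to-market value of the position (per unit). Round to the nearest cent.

PV(remaining dividends) I = 6.59·e^(−0.0611·2/12) + 2.45·e^(−0.0611·3/12) + 4.78·e^(−0.0611·4/12) = 13.6197
Current forward F = (S − I)·e^(rT) = (236.82 − 13.6197)·e^(0.0611·6/12) = 223.2003 × 1.031021 = 230.1242
Value (long) = (F − K)·e^(−rT) = (230.1242 − 244.38) × 0.969912 = -13.8269
Short position value = −(long value) = S$13.83

S$13.83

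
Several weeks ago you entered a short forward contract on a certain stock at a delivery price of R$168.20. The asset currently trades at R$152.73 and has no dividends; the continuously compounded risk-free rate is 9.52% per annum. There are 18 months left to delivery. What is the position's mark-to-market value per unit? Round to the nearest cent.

-R$6.91

Current fair forward for the remaining 18 months: F = S·e^(r·T), r = 0.0952
F = 152.73 · e^(0.0952 × 18/12) = 152.73 × 1.153499 = 176.1739
Value of long forward = (F − K)·e^(−rT) = (176.1739 − 168.20) · e^(−0.0952·18/12)
= 7.9739 × 0.866927 = 6.91
Short position value = −(long value) = -R$6.91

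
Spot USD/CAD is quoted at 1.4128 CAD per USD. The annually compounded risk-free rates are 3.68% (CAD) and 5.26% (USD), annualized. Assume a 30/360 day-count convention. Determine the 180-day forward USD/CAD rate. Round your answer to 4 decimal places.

1.4022

By covered interest parity, F = S · (1+r_CAD)^T / (1+r_USD)^T
= 1.4128 × 1.018234 / 1.025963 = 1.4128 × 0.992467
F = 1.4022 CAD per USD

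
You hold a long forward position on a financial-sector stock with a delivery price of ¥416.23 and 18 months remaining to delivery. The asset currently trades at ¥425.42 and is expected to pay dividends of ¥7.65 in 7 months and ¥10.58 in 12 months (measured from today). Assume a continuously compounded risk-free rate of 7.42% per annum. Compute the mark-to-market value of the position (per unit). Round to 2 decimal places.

PV(remaining dividends) I = 7.65·e^(−0.0742·7/12) + 10.58·e^(−0.0742·12/12) = 17.1493
Current forward F = (S − I)·e^(rT) = (425.42 − 17.1493)·e^(0.0742·18/12) = 408.2707 × 1.117730 = 456.3364
Value (long) = (F − K)·e^(−rT) = (456.3364 − 416.23) × 0.894670 = 35.8820
Value = ¥35.88

¥35.88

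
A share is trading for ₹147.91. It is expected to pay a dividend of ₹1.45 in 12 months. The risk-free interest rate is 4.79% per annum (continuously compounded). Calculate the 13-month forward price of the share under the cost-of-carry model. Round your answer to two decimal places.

₹154.33

PV(dividends) I = 1.45·e^(−0.0479·12/12)
I = 1.3822
F = (S − I)·e^(rT) = (147.91 − 1.3822) · e^(0.0479·13/12)
= 146.5278 · e^0.051892 = 146.5278 × 1.053262 = ₹154.33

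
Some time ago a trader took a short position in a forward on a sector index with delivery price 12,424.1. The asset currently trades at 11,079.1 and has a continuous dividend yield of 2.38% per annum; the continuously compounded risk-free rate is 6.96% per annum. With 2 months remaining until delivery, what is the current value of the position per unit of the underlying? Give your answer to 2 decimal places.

Current fair forward for the remaining 2 months: F = S·e^((r − q)·T), (r − q) = 0.0696 − 0.0238 = 0.0458
F = 11079.1 · e^(0.0458 × 2/12) = 11079.1 × 1.00766254 = 11163.9940
Value of long forward = (F − K)·e^(−rT) = (11163.9940 − 12424.1) · e^(−0.0696·2/12)
= -1260.1060 × 0.98846702 = -1245.57
Short position value = −(long value) = 1245.57

1245.57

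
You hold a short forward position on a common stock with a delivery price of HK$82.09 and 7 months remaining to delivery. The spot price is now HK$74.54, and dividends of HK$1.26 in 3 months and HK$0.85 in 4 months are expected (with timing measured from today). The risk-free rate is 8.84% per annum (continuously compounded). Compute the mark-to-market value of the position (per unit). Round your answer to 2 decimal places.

PV(remaining dividends) I = 1.26·e^(−0.0884·3/12) + 0.85·e^(−0.0884·4/12) = 2.0578
Current forward F = (S − I)·e^(rT) = (74.54 − 2.0578)·e^(0.0884·7/12) = 72.4822 × 1.052919 = 76.3179
Value (long) = (F − K)·e^(−rT) = (76.3179 − 82.09) × 0.949740 = -5.4820
Short position value = −(long value) = HK$5.48

HK$5.48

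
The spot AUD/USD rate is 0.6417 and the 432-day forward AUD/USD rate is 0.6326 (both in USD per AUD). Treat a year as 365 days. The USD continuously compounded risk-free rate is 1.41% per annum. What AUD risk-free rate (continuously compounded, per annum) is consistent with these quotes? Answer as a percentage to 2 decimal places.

2.62%

F = S·e^((r_USD − r_AUD)T) ⇒ r_AUD = r_USD − ln(F/S)/T
ln(0.6326/0.6417) = -0.014283; /(432/365) = -0.012068
r_AUD = 0.0141 + 0.012068 = 0.026168
r_AUD = 2.62%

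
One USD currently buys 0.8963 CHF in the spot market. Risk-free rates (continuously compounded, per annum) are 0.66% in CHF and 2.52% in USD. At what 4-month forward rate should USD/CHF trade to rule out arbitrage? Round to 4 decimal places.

F = S·e^((r_CHF − r_USD)T) = 0.8963 · e^((0.0066 − 0.0252) × 4/12)
= 0.8963 · e^-0.006200 = 0.8963 × 0.993819
F = 0.8908 CHF per USD

0.8908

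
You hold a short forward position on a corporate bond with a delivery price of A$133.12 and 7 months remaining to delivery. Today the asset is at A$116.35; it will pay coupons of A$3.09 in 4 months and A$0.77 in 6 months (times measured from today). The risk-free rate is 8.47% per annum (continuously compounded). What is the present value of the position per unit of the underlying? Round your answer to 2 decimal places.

PV(remaining coupons) I = 3.09·e^(−0.0847·4/12) + 0.77·e^(−0.0847·6/12) = 3.7421
Current forward F = (S − I)·e^(rT) = (116.35 − 3.7421)·e^(0.0847·7/12) = 112.6079 × 1.050649 = 118.3114
Value (long) = (F − K)·e^(−rT) = (118.3114 − 133.12) × 0.951792 = -14.0947
Short position value = −(long value) = A$14.09

A$14.09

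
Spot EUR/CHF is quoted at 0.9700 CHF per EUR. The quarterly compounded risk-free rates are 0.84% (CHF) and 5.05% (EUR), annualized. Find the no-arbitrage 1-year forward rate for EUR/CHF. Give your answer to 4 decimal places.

0.9303

By covered interest parity, F = S · (1+r_CHF/4)^(4T) / (1+r_EUR/4)^(4T)
= 0.9700 × 1.008426 / 1.051464 = 0.9700 × 0.959068
F = 0.9303 CHF per EUR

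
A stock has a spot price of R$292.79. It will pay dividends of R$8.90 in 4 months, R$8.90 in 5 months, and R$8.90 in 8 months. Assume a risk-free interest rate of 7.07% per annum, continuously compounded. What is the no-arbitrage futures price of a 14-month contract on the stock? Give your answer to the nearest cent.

PV(dividends) I = 8.90·e^(−0.0707·4/12) + 8.90·e^(−0.0707·5/12) + 8.90·e^(−0.0707·8/12)
I = 8.6927 + 8.6416 + 8.4902 = 25.8245
F = (S − I)·e^(rT) = (292.79 − 25.8245) · e^(0.0707·14/12)
= 266.9655 · e^0.082483 = 266.9655 × 1.085980 = R$289.92

R$289.92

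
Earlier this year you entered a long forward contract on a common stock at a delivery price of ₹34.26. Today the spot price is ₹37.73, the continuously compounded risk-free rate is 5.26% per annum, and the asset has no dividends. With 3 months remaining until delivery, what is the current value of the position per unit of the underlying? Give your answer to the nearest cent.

₹3.92

Current fair forward for the remaining 3 months: F = S·e^(r·T), r = 0.0526
F = 37.73 · e^(0.0526 × 3/12) = 37.73 × 1.013237 = 38.2294
Value of long forward = (F − K)·e^(−rT) = (38.2294 − 34.26) · e^(−0.0526·3/12)
= 3.9694 × 0.986936 = 3.92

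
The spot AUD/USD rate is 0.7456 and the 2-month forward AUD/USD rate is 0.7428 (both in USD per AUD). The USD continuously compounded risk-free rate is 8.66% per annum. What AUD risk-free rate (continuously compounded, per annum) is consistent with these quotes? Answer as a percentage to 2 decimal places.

F = S·e^((r_USD − r_AUD)T) ⇒ r_AUD = r_USD − ln(F/S)/T
ln(0.7428/0.7456) = -0.003762; /(2/12) = -0.022572
r_AUD = 0.0866 + 0.022572 = 0.109172
r_AUD = 10.92%

10.92%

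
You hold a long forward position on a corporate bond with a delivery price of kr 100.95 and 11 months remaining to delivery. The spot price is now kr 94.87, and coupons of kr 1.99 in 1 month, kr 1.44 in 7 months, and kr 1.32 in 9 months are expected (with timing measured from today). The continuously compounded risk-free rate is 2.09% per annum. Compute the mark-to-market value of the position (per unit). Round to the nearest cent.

-kr 8.87

PV(remaining coupons) I = 1.99·e^(−0.0209·1/12) + 1.44·e^(−0.0209·7/12) + 1.32·e^(−0.0209·9/12) = 4.7086
Current forward F = (S − I)·e^(rT) = (94.87 − 4.7086)·e^(0.0209·11/12) = 90.1614 × 1.019343 = 91.9054
Value (long) = (F − K)·e^(−rT) = (91.9054 − 100.95) × 0.981024 = -8.8730
Value = -kr 8.87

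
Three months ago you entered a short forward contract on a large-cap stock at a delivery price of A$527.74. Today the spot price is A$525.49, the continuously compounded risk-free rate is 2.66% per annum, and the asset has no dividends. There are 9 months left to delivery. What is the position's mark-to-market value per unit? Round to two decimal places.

-A$8.17

Current fair forward for the remaining 9 months: F = S·e^(r·T), r = 0.0266
F = 525.49 · e^(0.0266 × 9/12) = 525.49 × 1.020150 = 536.0786
Value of long forward = (F − K)·e^(−rT) = (536.0786 − 527.74) · e^(−0.0266·9/12)
= 8.3386 × 0.980248 = 8.17
Short position value = −(long value) = -A$8.17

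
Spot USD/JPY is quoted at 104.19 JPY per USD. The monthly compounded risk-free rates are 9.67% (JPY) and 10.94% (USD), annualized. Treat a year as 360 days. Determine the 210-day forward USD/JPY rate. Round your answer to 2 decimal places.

By covered interest parity, F = S · (1+r_JPY/12)^(12T) / (1+r_USD/12)^(12T)
= 104.19 × 1.057790 / 1.065589 = 104.19 × 0.992681
F = 103.43 JPY per USD

103.43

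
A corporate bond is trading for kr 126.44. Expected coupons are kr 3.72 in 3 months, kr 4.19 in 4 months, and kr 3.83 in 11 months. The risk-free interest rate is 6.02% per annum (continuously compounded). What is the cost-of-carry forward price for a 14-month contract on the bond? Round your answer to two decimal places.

kr 123.41

PV(coupons) I = 3.72·e^(−0.0602·3/12) + 4.19·e^(−0.0602·4/12) + 3.83·e^(−0.0602·11/12)
I = 3.6644 + 4.1068 + 3.6244 = 11.3956
F = (S − I)·e^(rT) = (126.44 − 11.3956) · e^(0.0602·14/12)
= 115.0444 · e^0.070233 = 115.0444 × 1.072758 = kr 123.41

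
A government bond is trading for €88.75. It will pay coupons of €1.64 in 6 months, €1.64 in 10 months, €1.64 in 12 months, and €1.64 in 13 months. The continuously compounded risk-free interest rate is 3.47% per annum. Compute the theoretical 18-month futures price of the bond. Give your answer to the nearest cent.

PV(coupons) I = 1.64·e^(−0.0347·6/12) + 1.64·e^(−0.0347·10/12) + 1.64·e^(−0.0347·12/12) + 1.64·e^(−0.0347·13/12)
I = 1.6118 + 1.5933 + 1.5841 + 1.5795 = 6.3687
F = (S − I)·e^(rT) = (88.75 − 6.3687) · e^(0.0347·18/12)
= 82.3813 · e^0.052050 = 82.3813 × 1.053428 = €86.78

€86.78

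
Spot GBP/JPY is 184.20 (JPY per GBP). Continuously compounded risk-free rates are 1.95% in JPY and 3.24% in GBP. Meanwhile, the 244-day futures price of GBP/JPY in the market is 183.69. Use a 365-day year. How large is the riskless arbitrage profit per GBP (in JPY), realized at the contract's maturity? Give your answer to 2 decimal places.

Fair futures: F* = S·e^(carry·T), with carry = (r_JPY − r_GBP) = 0.0195 − 0.0324 = -0.0129
F* = 184.20 · e^(-0.0129 × 244/365) = 184.20 · e^-0.008624 = 184.20 × 0.991413 = 182.6183
Market 183.69 > fair 182.6183: forward overpriced → cash-and-carry (buy spot, short the forward).
At maturity, profit = |F_mkt − F*| = |183.69 − 182.6183| = 1.07 per GBP (in JPY)

1.07 per GBP (in JPY)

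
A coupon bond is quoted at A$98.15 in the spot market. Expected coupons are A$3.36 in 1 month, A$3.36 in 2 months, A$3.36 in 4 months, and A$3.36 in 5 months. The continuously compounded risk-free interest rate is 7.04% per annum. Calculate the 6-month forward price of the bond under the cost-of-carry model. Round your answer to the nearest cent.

A$87.99

PV(coupons) I = 3.36·e^(−0.0704·1/12) + 3.36·e^(−0.0704·2/12) + 3.36·e^(−0.0704·4/12) + 3.36·e^(−0.0704·5/12)
I = 3.3403 + 3.3208 + 3.2821 + 3.2629 = 13.2061
F = (S − I)·e^(rT) = (98.15 − 13.2061) · e^(0.0704·6/12)
= 84.9439 · e^0.035200 = 84.9439 × 1.035827 = A$87.99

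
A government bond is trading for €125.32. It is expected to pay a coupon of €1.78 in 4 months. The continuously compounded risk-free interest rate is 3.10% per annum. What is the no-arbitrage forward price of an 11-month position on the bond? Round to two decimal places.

PV(coupons) I = 1.78·e^(−0.0310·4/12)
I = 1.7617
F = (S − I)·e^(rT) = (125.32 − 1.7617) · e^(0.0310·11/12)
= 123.5583 · e^0.028417 = 123.5583 × 1.028825 = €127.12

€127.12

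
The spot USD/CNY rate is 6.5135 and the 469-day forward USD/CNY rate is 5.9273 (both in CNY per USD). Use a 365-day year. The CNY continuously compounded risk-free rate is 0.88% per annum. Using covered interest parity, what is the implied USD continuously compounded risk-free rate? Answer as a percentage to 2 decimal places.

F = S·e^((r_CNY − r_USD)T) ⇒ r_USD = r_CNY − ln(F/S)/T
ln(5.9273/6.5135) = -0.094308; /(469/365) = -0.073395
r_USD = 0.0088 + 0.073395 = 0.082195
r_USD = 8.22%

8.22%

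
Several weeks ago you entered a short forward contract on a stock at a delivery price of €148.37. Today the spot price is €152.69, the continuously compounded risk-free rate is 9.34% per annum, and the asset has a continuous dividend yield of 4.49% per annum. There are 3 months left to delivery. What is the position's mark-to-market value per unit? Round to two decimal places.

-€6.04

Current fair forward for the remaining 3 months: F = S·e^((r − q)·T), (r − q) = 0.0934 − 0.0449 = 0.0485
F = 152.69 · e^(0.0485 × 3/12) = 152.69 × 1.012199 = 154.5527
Value of long forward = (F − K)·e^(−rT) = (154.5527 − 148.37) · e^(−0.0934·3/12)
= 6.1827 × 0.976921 = 6.04
Short position value = −(long value) = -€6.04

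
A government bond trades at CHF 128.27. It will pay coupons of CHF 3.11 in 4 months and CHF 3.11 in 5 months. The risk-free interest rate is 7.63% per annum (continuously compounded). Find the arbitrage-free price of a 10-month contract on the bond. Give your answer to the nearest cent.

CHF 130.25

PV(coupons) I = 3.11·e^(−0.0763·4/12) + 3.11·e^(−0.0763·5/12)
I = 3.0319 + 3.0127 = 6.0446
F = (S − I)·e^(rT) = (128.27 − 6.0446) · e^(0.0763·10/12)
= 122.2254 · e^0.063583 = 122.2254 × 1.065648 = CHF 130.25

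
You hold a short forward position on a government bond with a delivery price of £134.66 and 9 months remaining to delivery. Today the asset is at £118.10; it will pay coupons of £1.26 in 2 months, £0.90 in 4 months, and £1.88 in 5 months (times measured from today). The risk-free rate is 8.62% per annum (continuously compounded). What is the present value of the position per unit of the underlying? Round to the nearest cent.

£12.06

PV(remaining coupons) I = 1.26·e^(−0.0862·2/12) + 0.90·e^(−0.0862·4/12) + 1.88·e^(−0.0862·5/12) = 3.9302
Current forward F = (S − I)·e^(rT) = (118.10 − 3.9302)·e^(0.0862·9/12) = 114.1698 × 1.066786 = 121.7947
Value (long) = (F − K)·e^(−rT) = (121.7947 − 134.66) × 0.937395 = -12.0599
Short position value = −(long value) = £12.06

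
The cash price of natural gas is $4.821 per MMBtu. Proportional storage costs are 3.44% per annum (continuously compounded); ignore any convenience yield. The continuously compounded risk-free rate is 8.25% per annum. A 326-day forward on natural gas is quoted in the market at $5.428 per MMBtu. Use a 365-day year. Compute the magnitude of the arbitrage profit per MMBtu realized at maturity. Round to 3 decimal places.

Fair forward: F* = S·e^(carry·T), with carry = (r + u) = 0.0825 + 0.0344 = 0.1169
F* = 4.821 · e^(0.1169 × 326/365) = 4.821 · e^0.104409 = 4.821 × 1.110054 = $5.3516
Market $5.428 > fair $5.3516: forward overpriced → cash-and-carry (buy spot, short the forward).
At maturity, profit = |F_mkt − F*| = |5.428 − 5.3516| = $0.076 per MMBtu

$0.076 per MMBtu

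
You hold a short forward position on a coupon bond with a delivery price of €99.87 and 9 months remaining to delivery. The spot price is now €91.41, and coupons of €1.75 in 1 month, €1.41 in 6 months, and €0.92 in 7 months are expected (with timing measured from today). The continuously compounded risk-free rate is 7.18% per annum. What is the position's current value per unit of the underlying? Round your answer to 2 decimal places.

PV(remaining coupons) I = 1.75·e^(−0.0718·1/12) + 1.41·e^(−0.0718·6/12) + 0.92·e^(−0.0718·7/12) = 3.9821
Current forward F = (S − I)·e^(rT) = (91.41 − 3.9821)·e^(0.0718·9/12) = 87.4279 × 1.055326 = 92.2649
Value (long) = (F − K)·e^(−rT) = (92.2649 − 99.87) × 0.947574 = -7.2064
Short position value = −(long value) = €7.21

€7.21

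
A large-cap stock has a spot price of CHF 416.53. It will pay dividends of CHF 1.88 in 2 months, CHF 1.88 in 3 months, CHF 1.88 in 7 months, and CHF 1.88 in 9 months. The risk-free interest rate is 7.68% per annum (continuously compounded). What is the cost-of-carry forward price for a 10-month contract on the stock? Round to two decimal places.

PV(dividends) I = 1.88·e^(−0.0768·2/12) + 1.88·e^(−0.0768·3/12) + 1.88·e^(−0.0768·7/12) + 1.88·e^(−0.0768·9/12)
I = 1.8561 + 1.8442 + 1.7976 + 1.7748 = 7.2727
F = (S − I)·e^(rT) = (416.53 − 7.2727) · e^(0.0768·10/12)
= 409.2573 · e^0.064000 = 409.2573 × 1.066092 = CHF 436.31

CHF 436.31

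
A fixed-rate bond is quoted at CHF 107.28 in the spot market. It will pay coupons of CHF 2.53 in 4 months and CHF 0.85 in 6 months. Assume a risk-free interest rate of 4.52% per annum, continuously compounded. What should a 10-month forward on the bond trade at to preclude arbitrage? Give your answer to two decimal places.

CHF 107.95

PV(coupons) I = 2.53·e^(−0.0452·4/12) + 0.85·e^(−0.0452·6/12)
I = 2.4922 + 0.8310 = 3.3232
F = (S − I)·e^(rT) = (107.28 − 3.3232) · e^(0.0452·10/12)
= 103.9568 · e^0.037667 = 103.9568 × 1.038385 = CHF 107.95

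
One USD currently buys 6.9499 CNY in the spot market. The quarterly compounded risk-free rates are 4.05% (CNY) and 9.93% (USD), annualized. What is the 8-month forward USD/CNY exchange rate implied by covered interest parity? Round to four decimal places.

By covered interest parity, F = S · (1+r_CNY/4)^(4T) / (1+r_USD/4)^(4T)
= 6.9499 × 1.027228 / 1.067577 = 6.9499 × 0.962205
F = 6.6872 CNY per USD

6.6872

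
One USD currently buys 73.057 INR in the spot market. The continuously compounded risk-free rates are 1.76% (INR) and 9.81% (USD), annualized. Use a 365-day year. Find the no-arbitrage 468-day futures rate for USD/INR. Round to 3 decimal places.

F = S·e^((r_INR − r_USD)T) = 73.057 · e^((0.0176 − 0.0981) × 468/365)
= 73.057 · e^-0.103216 = 73.057 × 0.901932
F = 65.892 INR per USD

65.892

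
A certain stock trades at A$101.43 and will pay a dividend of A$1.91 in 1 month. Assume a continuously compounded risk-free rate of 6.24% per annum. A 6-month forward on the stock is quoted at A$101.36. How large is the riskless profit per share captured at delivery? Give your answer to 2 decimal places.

A$1.32 per share

PV(dividends) I = 1.91·e^(−0.0624·1/12) = 1.9001
Fair forward F* = (S − I)·e^(rT) = (101.43 − 1.9001)·e^0.031200 = 99.5299 × 1.031692 = 102.6842
Market A$101.36 < fair 102.6842: forward underpriced → reverse cash-and-carry (short the stock, invest proceeds at r, pay the dividends, go long the forward).
Profit at T = |F_mkt − F*| = |101.36 − 102.6842| = A$1.32 per share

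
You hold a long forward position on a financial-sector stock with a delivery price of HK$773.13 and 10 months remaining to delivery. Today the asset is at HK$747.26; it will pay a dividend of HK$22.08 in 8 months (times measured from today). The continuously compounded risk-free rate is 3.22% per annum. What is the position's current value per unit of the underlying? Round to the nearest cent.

-HK$27.01

PV(remaining dividends) I = 22.08·e^(−0.0322·8/12) = 21.6111
Current forward F = (S − I)·e^(rT) = (747.26 − 21.6111)·e^(0.0322·10/12) = 725.6489 × 1.027197 = 745.3844
Value (long) = (F − K)·e^(−rT) = (745.3844 − 773.13) × 0.973523 = -27.0110
Value = -HK$27.01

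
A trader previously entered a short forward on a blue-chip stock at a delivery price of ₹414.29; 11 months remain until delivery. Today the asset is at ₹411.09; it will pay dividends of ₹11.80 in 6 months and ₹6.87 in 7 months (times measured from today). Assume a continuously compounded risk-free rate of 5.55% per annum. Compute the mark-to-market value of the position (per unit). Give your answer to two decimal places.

PV(remaining dividends) I = 11.80·e^(−0.0555·6/12) + 6.87·e^(−0.0555·7/12) = 18.1282
Current forward F = (S − I)·e^(rT) = (411.09 − 18.1282)·e^(0.0555·11/12) = 392.9618 × 1.052191 = 413.4709
Value (long) = (F − K)·e^(−rT) = (413.4709 − 414.29) × 0.950397 = -0.7785
Short position value = −(long value) = ₹0.78

₹0.78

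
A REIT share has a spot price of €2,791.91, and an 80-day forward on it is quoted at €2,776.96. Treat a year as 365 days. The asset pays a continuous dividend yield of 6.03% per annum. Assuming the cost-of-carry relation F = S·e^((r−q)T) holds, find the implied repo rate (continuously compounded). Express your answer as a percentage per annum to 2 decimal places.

3.58%

From F = S·e^((r−q)T): (r − q) = ln(F/S)/T
ln(2776.96/2791.91) = ln(0.994645) = -0.005369
(r − q) = -0.005369 / (80/365) = -0.024496
r = ln(F/S)/T + q = -0.024496 + 0.0603 = 0.035804
r = 3.58%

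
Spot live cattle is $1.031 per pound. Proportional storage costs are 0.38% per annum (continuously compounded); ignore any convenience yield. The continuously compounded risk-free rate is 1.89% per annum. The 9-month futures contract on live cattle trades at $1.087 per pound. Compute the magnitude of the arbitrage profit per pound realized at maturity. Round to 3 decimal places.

Fair futures: F* = S·e^(carry·T), with carry = (r + u) = 0.0189 + 0.0038 = 0.0227
F* = 1.031 · e^(0.0227 × 9/12) = 1.031 · e^0.017025 = 1.031 × 1.017171 = $1.0487
Market $1.087 > fair $1.0487: forward overpriced → cash-and-carry (buy spot, short the forward).
At maturity, profit = |F_mkt − F*| = |1.087 − 1.0487| = $0.038 per pound

$0.038 per pound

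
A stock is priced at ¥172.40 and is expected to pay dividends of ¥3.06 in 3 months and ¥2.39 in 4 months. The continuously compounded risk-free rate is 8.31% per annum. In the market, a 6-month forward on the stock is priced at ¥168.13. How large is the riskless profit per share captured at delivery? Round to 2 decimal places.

¥6.04 per share

PV(dividends) I = 3.06·e^(−0.0831·3/12) + 2.39·e^(−0.0831·4/12) = 5.3218
Fair forward F* = (S − I)·e^(rT) = (172.40 − 5.3218)·e^0.041550 = 167.0782 × 1.042425 = 174.1665
Market ¥168.13 < fair 174.1665: forward underpriced → reverse cash-and-carry (short the stock, invest proceeds at r, pay the dividends, go long the forward).
Profit at T = |F_mkt − F*| = |168.13 − 174.1665| = ¥6.04 per share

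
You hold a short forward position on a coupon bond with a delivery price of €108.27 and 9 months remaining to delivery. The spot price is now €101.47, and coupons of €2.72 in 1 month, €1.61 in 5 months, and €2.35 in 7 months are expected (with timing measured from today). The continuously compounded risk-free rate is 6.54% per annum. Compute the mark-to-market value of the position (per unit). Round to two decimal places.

€8.15

PV(remaining coupons) I = 2.72·e^(−0.0654·1/12) + 1.61·e^(−0.0654·5/12) + 2.35·e^(−0.0654·7/12) = 6.5340
Current forward F = (S − I)·e^(rT) = (101.47 − 6.5340)·e^(0.0654·9/12) = 94.9360 × 1.050273 = 99.7087
Value (long) = (F − K)·e^(−rT) = (99.7087 − 108.27) × 0.952134 = -8.1515
Short position value = −(long value) = €8.15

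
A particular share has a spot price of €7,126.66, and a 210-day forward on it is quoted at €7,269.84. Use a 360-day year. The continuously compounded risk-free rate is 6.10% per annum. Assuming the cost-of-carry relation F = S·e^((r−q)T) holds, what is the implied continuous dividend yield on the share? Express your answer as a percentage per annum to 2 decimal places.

2.69%

From F = S·e^((r−q)T): (r − q) = ln(F/S)/T
ln(7269.84/7126.66) = ln(1.020091) = 0.019892
(r − q) = 0.019892 / (210/360) = 0.034101
q = r − ln(F/S)/T = 0.0610 − 0.034101 = 0.026899
q = 2.69%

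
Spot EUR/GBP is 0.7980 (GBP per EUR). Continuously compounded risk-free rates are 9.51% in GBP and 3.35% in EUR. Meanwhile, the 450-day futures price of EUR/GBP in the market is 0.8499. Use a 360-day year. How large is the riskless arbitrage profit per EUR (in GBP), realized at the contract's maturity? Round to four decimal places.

Fair futures: F* = S·e^(carry·T), with carry = (r_GBP − r_EUR) = 0.0951 − 0.0335 = 0.0616
F* = 0.7980 · e^(0.0616 × 450/360) = 0.7980 · e^0.077000 = 0.7980 × 1.080042 = 0.8619
Market 0.8499 < fair 0.8619: forward underpriced → reverse cash-and-carry (short spot, go long the forward).
At maturity, profit = |F_mkt − F*| = |0.8499 − 0.8619| = 0.0120 per EUR (in GBP)

0.0120 per EUR (in GBP)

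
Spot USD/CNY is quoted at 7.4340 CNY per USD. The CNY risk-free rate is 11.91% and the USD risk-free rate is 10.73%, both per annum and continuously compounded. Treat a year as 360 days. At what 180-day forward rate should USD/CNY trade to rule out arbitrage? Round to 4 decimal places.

F = S·e^((r_CNY − r_USD)T) = 7.4340 · e^((0.1191 − 0.1073) × 180/360)
= 7.4340 · e^0.005900 = 7.4340 × 1.005917
F = 7.4780 CNY per USD

7.4780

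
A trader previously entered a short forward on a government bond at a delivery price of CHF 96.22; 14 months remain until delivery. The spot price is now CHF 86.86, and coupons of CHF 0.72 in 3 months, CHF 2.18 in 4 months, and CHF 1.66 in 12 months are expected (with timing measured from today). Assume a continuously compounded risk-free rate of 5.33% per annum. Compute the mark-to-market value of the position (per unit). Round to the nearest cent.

PV(remaining coupons) I = 0.72·e^(−0.0533·3/12) + 2.18·e^(−0.0533·4/12) + 1.66·e^(−0.0533·12/12) = 4.4259
Current forward F = (S − I)·e^(rT) = (86.86 − 4.4259)·e^(0.0533·14/12) = 82.4341 × 1.064157 = 87.7228
Value (long) = (F − K)·e^(−rT) = (87.7228 − 96.22) × 0.939711 = -7.9849
Short position value = −(long value) = CHF 7.98

CHF 7.98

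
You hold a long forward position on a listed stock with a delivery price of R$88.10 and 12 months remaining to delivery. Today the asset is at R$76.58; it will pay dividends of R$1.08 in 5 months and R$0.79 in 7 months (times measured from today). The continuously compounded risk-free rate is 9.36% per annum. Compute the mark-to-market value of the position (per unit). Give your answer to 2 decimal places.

PV(remaining dividends) I = 1.08·e^(−0.0936·5/12) + 0.79·e^(−0.0936·7/12) = 1.7867
Current forward F = (S − I)·e^(rT) = (76.58 − 1.7867)·e^(0.0936·12/12) = 74.7933 × 1.098120 = 82.1320
Value (long) = (F − K)·e^(−rT) = (82.1320 − 88.10) × 0.910647 = -5.4347
Value = -R$5.43

-R$5.43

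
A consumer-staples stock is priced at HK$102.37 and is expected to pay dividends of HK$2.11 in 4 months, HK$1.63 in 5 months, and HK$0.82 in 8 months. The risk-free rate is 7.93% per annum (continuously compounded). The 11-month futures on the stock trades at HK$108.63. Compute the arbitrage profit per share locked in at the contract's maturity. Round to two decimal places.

PV(dividends) I = 2.11·e^(−0.0793·4/12) + 1.63·e^(−0.0793·5/12) + 0.82·e^(−0.0793·8/12) = 4.4098
Fair futures F* = (S − I)·e^(rT) = (102.37 − 4.4098)·e^0.072692 = 97.9602 × 1.075399 = 105.3463
Market HK$108.63 > fair 105.3463: forward overpriced → cash-and-carry (borrow at r, buy the stock and collect the dividends, short the forward).
Profit at T = |F_mkt − F*| = |108.63 − 105.3463| = HK$3.28 per share

HK$3.28 per share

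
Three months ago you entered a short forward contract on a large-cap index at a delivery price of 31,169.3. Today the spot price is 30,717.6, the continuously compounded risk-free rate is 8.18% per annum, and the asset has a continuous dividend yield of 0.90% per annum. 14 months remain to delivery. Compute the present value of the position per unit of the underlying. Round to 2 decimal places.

Current fair forward for the remaining 14 months: F = S·e^((r − q)·T), (r − q) = 0.0818 − 0.0090 = 0.0728
F = 30717.6 · e^(0.0728 × 14/12) = 30717.6 × 1.08864449 = 33440.5460
Value of long forward = (F − K)·e^(−rT) = (33440.5460 − 31169.3) · e^(−0.0818·14/12)
= 2271.2460 × 0.90897896 = 2064.51
Short position value = −(long value) = -2064.51

-2064.51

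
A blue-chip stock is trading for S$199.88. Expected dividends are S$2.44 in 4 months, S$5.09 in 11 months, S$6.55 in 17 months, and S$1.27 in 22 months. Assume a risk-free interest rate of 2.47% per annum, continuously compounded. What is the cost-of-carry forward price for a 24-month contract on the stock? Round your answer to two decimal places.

S$194.31

PV(dividends) I = 2.44·e^(−0.0247·4/12) + 5.09·e^(−0.0247·11/12) + 6.55·e^(−0.0247·17/12) + 1.27·e^(−0.0247·22/12)
I = 2.4200 + 4.9760 + 6.3248 + 1.2138 = 14.9346
F = (S − I)·e^(rT) = (199.88 − 14.9346) · e^(0.0247·24/12)
= 184.9454 · e^0.049400 = 184.9454 × 1.050641 = S$194.31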